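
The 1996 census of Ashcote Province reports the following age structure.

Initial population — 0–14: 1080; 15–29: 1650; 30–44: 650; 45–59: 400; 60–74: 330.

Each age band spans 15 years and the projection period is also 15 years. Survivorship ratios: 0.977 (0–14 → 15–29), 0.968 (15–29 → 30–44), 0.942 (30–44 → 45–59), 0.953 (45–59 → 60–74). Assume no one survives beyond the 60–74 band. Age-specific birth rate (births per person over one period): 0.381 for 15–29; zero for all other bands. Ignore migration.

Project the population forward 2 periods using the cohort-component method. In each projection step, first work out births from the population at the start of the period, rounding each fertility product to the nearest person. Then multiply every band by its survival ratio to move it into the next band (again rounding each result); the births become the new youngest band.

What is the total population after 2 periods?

4125

After projecting period 1:
Births: 1650 × 0.381 = 629
15–29: 1080 × 0.977 = 1055
30–44: 1650 × 0.968 = 1597
45–59: 650 × 0.942 = 612
60–74: 400 × 0.953 = 381
End of period: [629, 1055, 1597, 612, 381]
After projecting period 2:
Births: 1055 × 0.381 = 402
15–29: 629 × 0.977 = 615
30–44: 1055 × 0.968 = 1021
45–59: 1597 × 0.942 = 1504
60–74: 612 × 0.953 = 583
End of period: [402, 615, 1021, 1504, 583]
Total after period 2: 402 + 615 + 1021 + 1504 + 583 = 4125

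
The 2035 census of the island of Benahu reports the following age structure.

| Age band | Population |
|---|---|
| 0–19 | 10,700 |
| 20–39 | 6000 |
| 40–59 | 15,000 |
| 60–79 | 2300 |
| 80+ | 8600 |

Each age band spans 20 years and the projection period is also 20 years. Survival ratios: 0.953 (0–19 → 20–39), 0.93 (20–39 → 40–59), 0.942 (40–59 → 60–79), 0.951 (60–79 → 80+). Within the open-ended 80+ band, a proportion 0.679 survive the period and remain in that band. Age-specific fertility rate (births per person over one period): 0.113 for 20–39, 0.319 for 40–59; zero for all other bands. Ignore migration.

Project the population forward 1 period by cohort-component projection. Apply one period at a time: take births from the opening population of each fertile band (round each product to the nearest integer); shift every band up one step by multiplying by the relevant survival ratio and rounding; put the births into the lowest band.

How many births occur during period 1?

[period 1]
Births: 6000 * 0.113 = 678 ; 15000 * 0.319 = 4785 ⇒ total 5463
20–39: 10700 * 0.953 = 10197
40–59: 6000 * 0.93 = 5580
60–79: 15000 * 0.942 = 14130
80+: 2300 * 0.951 + 8600 * 0.679 = 2187 + 5839 = 8026
→ [5463, 10197, 5580, 14130, 8026]

5463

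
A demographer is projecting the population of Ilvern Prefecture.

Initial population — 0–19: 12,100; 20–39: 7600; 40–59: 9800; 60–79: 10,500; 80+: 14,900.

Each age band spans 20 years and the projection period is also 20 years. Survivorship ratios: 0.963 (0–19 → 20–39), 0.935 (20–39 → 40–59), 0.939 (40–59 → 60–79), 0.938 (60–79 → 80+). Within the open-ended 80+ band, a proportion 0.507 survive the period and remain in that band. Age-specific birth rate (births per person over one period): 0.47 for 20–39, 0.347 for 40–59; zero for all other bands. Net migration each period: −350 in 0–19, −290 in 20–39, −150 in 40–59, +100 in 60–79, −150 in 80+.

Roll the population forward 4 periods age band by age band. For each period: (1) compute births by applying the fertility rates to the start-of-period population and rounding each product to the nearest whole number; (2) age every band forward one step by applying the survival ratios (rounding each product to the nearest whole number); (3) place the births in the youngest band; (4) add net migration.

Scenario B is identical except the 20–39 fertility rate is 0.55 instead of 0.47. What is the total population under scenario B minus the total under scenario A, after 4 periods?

3330

Numbering the groups 1..5 from youngest to oldest:
Period 1.
Births: 7600 * 0.47 = 3572  |  9800 * 0.347 = 3401 ⇒ total 6973
Group 2: 12100 * 0.963 = 11652
Group 3: 7600 * 0.935 = 7106
Group 4: 9800 * 0.939 = 9202
Group 5: 10500 * 0.938 + 14900 * 0.507 = 9849 + 7554 = 17403
Net migration: Group 1 − 350 → 6623; Group 2 − 290 → 11362; Group 3 − 150 → 6956; Group 4 + 100 → 9302; Group 5 − 150 → 17253
End of period: [6623, 11362, 6956, 9302, 17253]
Period 2.
Births: 11362 * 0.47 = 5340  |  6956 * 0.347 = 2414 ⇒ total 7754
Group 2: 6623 * 0.963 = 6378
Group 3: 11362 * 0.935 = 10623
Group 4: 6956 * 0.939 = 6532
Group 5: 9302 * 0.938 + 17253 * 0.507 = 8725 + 8747 = 17472
Net migration: Group 1 − 350 → 7404; Group 2 − 290 → 6088; Group 3 − 150 → 10473; Group 4 + 100 → 6632; Group 5 − 150 → 17322
End of period: [7404, 6088, 10473, 6632, 17322]
Period 3.
Births: 6088 * 0.47 = 2861  |  10473 * 0.347 = 3634 ⇒ total 6495
Group 2: 7404 * 0.963 = 7130
Group 3: 6088 * 0.935 = 5692
Group 4: 10473 * 0.939 = 9834
Group 5: 6632 * 0.938 + 17322 * 0.507 = 6221 + 8782 = 15003
Net migration: Group 1 − 350 → 6145; Group 2 − 290 → 6840; Group 3 − 150 → 5542; Group 4 + 100 → 9934; Group 5 − 150 → 14853
End of period: [6145, 6840, 5542, 9934, 14853]
Period 4.
Births: 6840 * 0.47 = 3215  |  5542 * 0.347 = 1923 ⇒ total 5138
Group 2: 6145 * 0.963 = 5918
Group 3: 6840 * 0.935 = 6395
Group 4: 5542 * 0.939 = 5204
Group 5: 9934 * 0.938 + 14853 * 0.507 = 9318 + 7530 = 16848
Net migration: Group 1 − 350 → 4788; Group 2 − 290 → 5628; Group 3 − 150 → 6245; Group 4 + 100 → 5304; Group 5 − 150 → 16698
End of period: [4788, 5628, 6245, 5304, 16698]
Scenario A total after 4 periods: 38663
Scenario B projection —
Period 1.
Births: 7600 * 0.55 = 4180  |  9800 * 0.347 = 3401 ⇒ total 7581
Group 2: 12100 * 0.963 = 11652
Group 3: 7600 * 0.935 = 7106
Group 4: 9800 * 0.939 = 9202
Group 5: 10500 * 0.938 + 14900 * 0.507 = 9849 + 7554 = 17403
Net migration: Group 1 − 350 → 7231; Group 2 − 290 → 11362; Group 3 − 150 → 6956; Group 4 + 100 → 9302; Group 5 − 150 → 17253
End of period: [7231, 11362, 6956, 9302, 17253]
Period 2.
Births: 11362 * 0.55 = 6249  |  6956 * 0.347 = 2414 ⇒ total 8663
Group 2: 7231 * 0.963 = 6963
Group 3: 11362 * 0.935 = 10623
Group 4: 6956 * 0.939 = 6532
Group 5: 9302 * 0.938 + 17253 * 0.507 = 8725 + 8747 = 17472
Net migration: Group 1 − 350 → 8313; Group 2 − 290 → 6673; Group 3 − 150 → 10473; Group 4 + 100 → 6632; Group 5 − 150 → 17322
End of period: [8313, 6673, 10473, 6632, 17322]
Period 3.
Births: 6673 * 0.55 = 3670  |  10473 * 0.347 = 3634 ⇒ total 7304
Group 2: 8313 * 0.963 = 8005
Group 3: 6673 * 0.935 = 6239
Group 4: 10473 * 0.939 = 9834
Group 5: 6632 * 0.938 + 17322 * 0.507 = 6221 + 8782 = 15003
Net migration: Group 1 − 350 → 6954; Group 2 − 290 → 7715; Group 3 − 150 → 6089; Group 4 + 100 → 9934; Group 5 − 150 → 14853
End of period: [6954, 7715, 6089, 9934, 14853]
Period 4.
Births: 7715 * 0.55 = 4243  |  6089 * 0.347 = 2113 ⇒ total 6356
Group 2: 6954 * 0.963 = 6697
Group 3: 7715 * 0.935 = 7214
Group 4: 6089 * 0.939 = 5718
Group 5: 9934 * 0.938 + 14853 * 0.507 = 9318 + 7530 = 16848
Net migration: Group 1 − 350 → 6006; Group 2 − 290 → 6407; Group 3 − 150 → 7064; Group 4 + 100 → 5818; Group 5 − 150 → 16698
End of period: [6006, 6407, 7064, 5818, 16698]
Scenario B total after 4 periods: 41993
Difference B − A = 41993 − 38663 = 3330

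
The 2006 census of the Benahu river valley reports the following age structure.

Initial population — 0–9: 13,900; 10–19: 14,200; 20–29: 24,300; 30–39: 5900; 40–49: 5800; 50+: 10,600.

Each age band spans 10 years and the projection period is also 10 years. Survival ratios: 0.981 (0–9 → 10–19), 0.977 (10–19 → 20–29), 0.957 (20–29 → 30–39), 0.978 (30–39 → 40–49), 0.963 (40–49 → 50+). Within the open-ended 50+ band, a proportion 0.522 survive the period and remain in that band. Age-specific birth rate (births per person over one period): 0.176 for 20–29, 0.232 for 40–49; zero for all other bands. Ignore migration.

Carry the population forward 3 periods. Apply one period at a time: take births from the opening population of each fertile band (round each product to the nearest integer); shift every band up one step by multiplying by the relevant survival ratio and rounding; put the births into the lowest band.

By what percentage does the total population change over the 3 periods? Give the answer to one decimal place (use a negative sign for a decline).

-5.9

After projecting period 1:
Births: 24300 × 0.176 = 4277, 5800 × 0.232 = 1346 — total 5623
10–19: 13900 × 0.981 = 13636
20–29: 14200 × 0.977 = 13873
30–39: 24300 × 0.957 = 23255
40–49: 5900 × 0.978 = 5770
50+: 5800 × 0.963 + 10600 × 0.522 = 5585 + 5533 = 11118
End of period: [5623, 13636, 13873, 23255, 5770, 11118]
After projecting period 2:
Births: 13873 × 0.176 = 2442, 5770 × 0.232 = 1339 — total 3781
10–19: 5623 × 0.981 = 5516
20–29: 13636 × 0.977 = 13322
30–39: 13873 × 0.957 = 13276
40–49: 23255 × 0.978 = 22743
50+: 5770 × 0.963 + 11118 × 0.522 = 5557 + 5804 = 11361
End of period: [3781, 5516, 13322, 13276, 22743, 11361]
After projecting period 3:
Births: 13322 × 0.176 = 2345, 22743 × 0.232 = 5276 — total 7621
10–19: 3781 × 0.981 = 3709
20–29: 5516 × 0.977 = 5389
30–39: 13322 × 0.957 = 12749
40–49: 13276 × 0.978 = 12984
50+: 22743 × 0.963 + 11361 × 0.522 = 21902 + 5930 = 27832
End of period: [7621, 3709, 5389, 12749, 12984, 27832]
Total: 74700 → 70284; change = -4416; percentage change = -5.9%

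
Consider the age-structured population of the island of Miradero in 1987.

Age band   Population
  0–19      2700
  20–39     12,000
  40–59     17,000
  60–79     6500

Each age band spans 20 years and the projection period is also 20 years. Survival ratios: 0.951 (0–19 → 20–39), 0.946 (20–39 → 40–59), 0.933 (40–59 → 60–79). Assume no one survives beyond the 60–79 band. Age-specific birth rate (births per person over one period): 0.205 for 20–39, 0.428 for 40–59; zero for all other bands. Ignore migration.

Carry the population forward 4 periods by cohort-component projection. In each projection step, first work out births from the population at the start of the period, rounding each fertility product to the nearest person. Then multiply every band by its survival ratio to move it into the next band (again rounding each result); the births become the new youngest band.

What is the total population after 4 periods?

— Period 1 —
Births: 12000 × 0.205 = 2460  |  17000 × 0.428 = 7276 — total 9736
20–39: 2700 × 0.951 = 2568
40–59: 12000 × 0.946 = 11352
60–79: 17000 × 0.933 = 15861
Population now: 0–19=9736, 20–39=2568, 40–59=11352, 60–79=15861
— Period 2 —
Births: 2568 × 0.205 = 526  |  11352 × 0.428 = 4859 — total 5385
20–39: 9736 × 0.951 = 9259
40–59: 2568 × 0.946 = 2429
60–79: 11352 × 0.933 = 10591
Population now: 0–19=5385, 20–39=9259, 40–59=2429, 60–79=10591
— Period 3 —
Births: 9259 × 0.205 = 1898  |  2429 × 0.428 = 1040 — total 2938
20–39: 5385 × 0.951 = 5121
40–59: 9259 × 0.946 = 8759
60–79: 2429 × 0.933 = 2266
Population now: 0–19=2938, 20–39=5121, 40–59=8759, 60–79=2266
— Period 4 —
Births: 5121 × 0.205 = 1050  |  8759 × 0.428 = 3749 — total 4799
20–39: 2938 × 0.951 = 2794
40–59: 5121 × 0.946 = 4844
60–79: 8759 × 0.933 = 8172
Population now: 0–19=4799, 20–39=2794, 40–59=4844, 60–79=8172
Total after period 4: 4799 + 2794 + 4844 + 8172 = 20609

20609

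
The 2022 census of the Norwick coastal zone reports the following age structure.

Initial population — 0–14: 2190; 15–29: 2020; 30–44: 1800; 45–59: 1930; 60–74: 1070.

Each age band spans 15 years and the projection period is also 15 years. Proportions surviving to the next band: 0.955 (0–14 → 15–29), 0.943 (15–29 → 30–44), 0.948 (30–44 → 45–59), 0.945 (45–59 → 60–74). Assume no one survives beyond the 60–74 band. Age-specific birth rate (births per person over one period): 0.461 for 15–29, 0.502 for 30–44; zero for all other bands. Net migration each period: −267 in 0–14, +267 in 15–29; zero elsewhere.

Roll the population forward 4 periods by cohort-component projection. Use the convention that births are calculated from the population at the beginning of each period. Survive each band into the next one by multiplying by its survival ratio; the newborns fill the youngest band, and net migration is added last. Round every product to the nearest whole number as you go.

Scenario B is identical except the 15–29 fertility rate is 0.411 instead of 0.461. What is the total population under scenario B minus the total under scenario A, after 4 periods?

-503

Period 1:
Births: 2020 * 0.461 = 931, 1800 * 0.502 = 904 — total 1835
15–29: 2190 * 0.955 = 2091
30–44: 2020 * 0.943 = 1905
45–59: 1800 * 0.948 = 1706
60–74: 1930 * 0.945 = 1824
Net migration: 0–14 − 267 → 1568; 15–29 + 267 → 2358
End of period: [1568, 2358, 1905, 1706, 1824]
Period 2:
Births: 2358 * 0.461 = 1087, 1905 * 0.502 = 956 — total 2043
15–29: 1568 * 0.955 = 1497
30–44: 2358 * 0.943 = 2224
45–59: 1905 * 0.948 = 1806
60–74: 1706 * 0.945 = 1612
Net migration: 0–14 − 267 → 1776; 15–29 + 267 → 1764
End of period: [1776, 1764, 2224, 1806, 1612]
Period 3:
Births: 1764 * 0.461 = 813, 2224 * 0.502 = 1116 — total 1929
15–29: 1776 * 0.955 = 1696
30–44: 1764 * 0.943 = 1663
45–59: 2224 * 0.948 = 2108
60–74: 1806 * 0.945 = 1707
Net migration: 0–14 − 267 → 1662; 15–29 + 267 → 1963
End of period: [1662, 1963, 1663, 2108, 1707]
Period 4:
Births: 1963 * 0.461 = 905, 1663 * 0.502 = 835 — total 1740
15–29: 1662 * 0.955 = 1587
30–44: 1963 * 0.943 = 1851
45–59: 1663 * 0.948 = 1577
60–74: 2108 * 0.945 = 1992
Net migration: 0–14 − 267 → 1473; 15–29 + 267 → 1854
End of period: [1473, 1854, 1851, 1577, 1992]
Scenario A total after 4 periods: 8747
Scenario B projection —
Period 1:
Births: 2020 * 0.411 = 830, 1800 * 0.502 = 904 — total 1734
15–29: 2190 * 0.955 = 2091
30–44: 2020 * 0.943 = 1905
45–59: 1800 * 0.948 = 1706
60–74: 1930 * 0.945 = 1824
Net migration: 0–14 − 267 → 1467; 15–29 + 267 → 2358
End of period: [1467, 2358, 1905, 1706, 1824]
Period 2:
Births: 2358 * 0.411 = 969, 1905 * 0.502 = 956 — total 1925
15–29: 1467 * 0.955 = 1401
30–44: 2358 * 0.943 = 2224
45–59: 1905 * 0.948 = 1806
60–74: 1706 * 0.945 = 1612
Net migration: 0–14 − 267 → 1658; 15–29 + 267 → 1668
End of period: [1658, 1668, 2224, 1806, 1612]
Period 3:
Births: 1668 * 0.411 = 686, 2224 * 0.502 = 1116 — total 1802
15–29: 1658 * 0.955 = 1583
30–44: 1668 * 0.943 = 1573
45–59: 2224 * 0.948 = 2108
60–74: 1806 * 0.945 = 1707
Net migration: 0–14 − 267 → 1535; 15–29 + 267 → 1850
End of period: [1535, 1850, 1573, 2108, 1707]
Period 4:
Births: 1850 * 0.411 = 760, 1573 * 0.502 = 790 — total 1550
15–29: 1535 * 0.955 = 1466
30–44: 1850 * 0.943 = 1745
45–59: 1573 * 0.948 = 1491
60–74: 2108 * 0.945 = 1992
Net migration: 0–14 − 267 → 1283; 15–29 + 267 → 1733
End of period: [1283, 1733, 1745, 1491, 1992]
Scenario B total after 4 periods: 8244
Difference B − A = 8244 − 8747 = -503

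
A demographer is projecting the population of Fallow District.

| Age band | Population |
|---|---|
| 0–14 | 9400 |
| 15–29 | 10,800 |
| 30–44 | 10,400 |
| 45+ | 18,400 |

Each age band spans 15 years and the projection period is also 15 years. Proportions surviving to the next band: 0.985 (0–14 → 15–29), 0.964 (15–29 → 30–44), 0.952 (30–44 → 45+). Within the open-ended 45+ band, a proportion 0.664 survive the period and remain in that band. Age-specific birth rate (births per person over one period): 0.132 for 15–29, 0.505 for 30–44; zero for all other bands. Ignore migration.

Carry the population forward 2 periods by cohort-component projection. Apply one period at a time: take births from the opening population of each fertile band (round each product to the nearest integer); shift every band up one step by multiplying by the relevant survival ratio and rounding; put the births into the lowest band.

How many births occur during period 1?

6678

— Period 1 —
Births: 10800 × 0.132 = 1426  |  10400 × 0.505 = 5252 ⇒ total 6678
15–29: 9400 × 0.985 = 9259
30–44: 10800 × 0.964 = 10411
45+: 10400 × 0.952 + 18400 × 0.664 = 9901 + 12218 = 22119
Population now: 0–14=6678, 15–29=9259, 30–44=10411, 45+=22119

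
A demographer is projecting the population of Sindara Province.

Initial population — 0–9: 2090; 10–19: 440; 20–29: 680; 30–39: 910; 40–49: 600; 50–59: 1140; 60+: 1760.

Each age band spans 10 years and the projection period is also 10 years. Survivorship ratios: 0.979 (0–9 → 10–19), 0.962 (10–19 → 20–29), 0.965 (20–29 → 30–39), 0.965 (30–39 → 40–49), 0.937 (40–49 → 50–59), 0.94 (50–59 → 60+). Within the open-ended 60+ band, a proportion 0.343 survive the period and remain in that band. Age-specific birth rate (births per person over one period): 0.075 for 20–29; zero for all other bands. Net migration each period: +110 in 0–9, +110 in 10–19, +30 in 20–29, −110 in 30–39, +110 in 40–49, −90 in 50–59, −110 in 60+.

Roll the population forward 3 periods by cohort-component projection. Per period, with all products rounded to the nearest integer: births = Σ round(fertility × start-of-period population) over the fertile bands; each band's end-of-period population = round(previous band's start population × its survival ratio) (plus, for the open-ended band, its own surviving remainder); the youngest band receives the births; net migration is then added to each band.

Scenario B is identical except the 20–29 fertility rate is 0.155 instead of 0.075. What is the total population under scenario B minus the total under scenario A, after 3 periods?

253

Call the groups 1 to 7, youngest first.
Period 1.
Births: 680 * 0.075 = 51
Group 2: 2090 * 0.979 = 2046
Group 3: 440 * 0.962 = 423
Group 4: 680 * 0.965 = 656
Group 5: 910 * 0.965 = 878
Group 6: 600 * 0.937 = 562
Group 7: 1140 * 0.94 + 1760 * 0.343 = 1072 + 604 = 1676
Net migration: Group 1 + 110 → 161; Group 2 + 110 → 2156; Group 3 + 30 → 453; Group 4 − 110 → 546; Group 5 + 110 → 988; Group 6 − 90 → 472; Group 7 − 110 → 1566
Giving 161 / 2156 / 453 / 546 / 988 / 472 / 1566.
Period 2.
Births: 453 * 0.075 = 34
Group 2: 161 * 0.979 = 158
Group 3: 2156 * 0.962 = 2074
Group 4: 453 * 0.965 = 437
Group 5: 546 * 0.965 = 527
Group 6: 988 * 0.937 = 926
Group 7: 472 * 0.94 + 1566 * 0.343 = 444 + 537 = 981
Net migration: Group 1 + 110 → 144; Group 2 + 110 → 268; Group 3 + 30 → 2104; Group 4 − 110 → 327; Group 5 + 110 → 637; Group 6 − 90 → 836; Group 7 − 110 → 871
Giving 144 / 268 / 2104 / 327 / 637 / 836 / 871.
Period 3.
Births: 2104 * 0.075 = 158
Group 2: 144 * 0.979 = 141
Group 3: 268 * 0.962 = 258
Group 4: 2104 * 0.965 = 2030
Group 5: 327 * 0.965 = 316
Group 6: 637 * 0.937 = 597
Group 7: 836 * 0.94 + 871 * 0.343 = 786 + 299 = 1085
Net migration: Group 1 + 110 → 268; Group 2 + 110 → 251; Group 3 + 30 → 288; Group 4 − 110 → 1920; Group 5 + 110 → 426; Group 6 − 90 → 507; Group 7 − 110 → 975
Giving 268 / 251 / 288 / 1920 / 426 / 507 / 975.
Scenario A total after 3 periods: 4635
Scenario B projection —
Period 1.
Births: 680 * 0.155 = 105
Group 2: 2090 * 0.979 = 2046
Group 3: 440 * 0.962 = 423
Group 4: 680 * 0.965 = 656
Group 5: 910 * 0.965 = 878
Group 6: 600 * 0.937 = 562
Group 7: 1140 * 0.94 + 1760 * 0.343 = 1072 + 604 = 1676
Net migration: Group 1 + 110 → 215; Group 2 + 110 → 2156; Group 3 + 30 → 453; Group 4 − 110 → 546; Group 5 + 110 → 988; Group 6 − 90 → 472; Group 7 − 110 → 1566
Giving 215 / 2156 / 453 / 546 / 988 / 472 / 1566.
Period 2.
Births: 453 * 0.155 = 70
Group 2: 215 * 0.979 = 210
Group 3: 2156 * 0.962 = 2074
Group 4: 453 * 0.965 = 437
Group 5: 546 * 0.965 = 527
Group 6: 988 * 0.937 = 926
Group 7: 472 * 0.94 + 1566 * 0.343 = 444 + 537 = 981
Net migration: Group 1 + 110 → 180; Group 2 + 110 → 320; Group 3 + 30 → 2104; Group 4 − 110 → 327; Group 5 + 110 → 637; Group 6 − 90 → 836; Group 7 − 110 → 871
Giving 180 / 320 / 2104 / 327 / 637 / 836 / 871.
Period 3.
Births: 2104 * 0.155 = 326
Group 2: 180 * 0.979 = 176
Group 3: 320 * 0.962 = 308
Group 4: 2104 * 0.965 = 2030
Group 5: 327 * 0.965 = 316
Group 6: 637 * 0.937 = 597
Group 7: 836 * 0.94 + 871 * 0.343 = 786 + 299 = 1085
Net migration: Group 1 + 110 → 436; Group 2 + 110 → 286; Group 3 + 30 → 338; Group 4 − 110 → 1920; Group 5 + 110 → 426; Group 6 − 90 → 507; Group 7 − 110 → 975
Giving 436 / 286 / 338 / 1920 / 426 / 507 / 975.
Scenario B total after 3 periods: 4888
Difference B − A = 4888 − 4635 = 253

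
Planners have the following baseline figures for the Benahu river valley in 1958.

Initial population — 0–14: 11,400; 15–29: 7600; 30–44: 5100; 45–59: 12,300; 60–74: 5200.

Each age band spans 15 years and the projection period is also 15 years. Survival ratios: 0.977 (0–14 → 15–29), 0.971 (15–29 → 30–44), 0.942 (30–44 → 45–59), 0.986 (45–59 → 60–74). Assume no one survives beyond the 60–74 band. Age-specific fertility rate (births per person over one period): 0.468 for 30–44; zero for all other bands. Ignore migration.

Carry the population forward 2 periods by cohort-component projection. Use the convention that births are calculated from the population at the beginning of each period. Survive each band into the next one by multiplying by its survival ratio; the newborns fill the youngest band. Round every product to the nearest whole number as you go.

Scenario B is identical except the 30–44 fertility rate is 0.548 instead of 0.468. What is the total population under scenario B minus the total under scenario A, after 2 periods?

989

After projecting period 1:
Births: 5100 × 0.468 = 2387
15–29: 11400 × 0.977 = 11138
30–44: 7600 × 0.971 = 7380
45–59: 5100 × 0.942 = 4804
60–74: 12300 × 0.986 = 12128
→ [2387, 11138, 7380, 4804, 12128]
After projecting period 2:
Births: 7380 × 0.468 = 3454
15–29: 2387 × 0.977 = 2332
30–44: 11138 × 0.971 = 10815
45–59: 7380 × 0.942 = 6952
60–74: 4804 × 0.986 = 4737
→ [3454, 2332, 10815, 6952, 4737]
Scenario A total after 2 periods: 28290
Scenario B projection —
After projecting period 1:
Births: 5100 × 0.548 = 2795
15–29: 11400 × 0.977 = 11138
30–44: 7600 × 0.971 = 7380
45–59: 5100 × 0.942 = 4804
60–74: 12300 × 0.986 = 12128
→ [2795, 11138, 7380, 4804, 12128]
After projecting period 2:
Births: 7380 × 0.548 = 4044
15–29: 2795 × 0.977 = 2731
30–44: 11138 × 0.971 = 10815
45–59: 7380 × 0.942 = 6952
60–74: 4804 × 0.986 = 4737
→ [4044, 2731, 10815, 6952, 4737]
Scenario B total after 2 periods: 29279
Difference B − A = 29279 − 28290 = 989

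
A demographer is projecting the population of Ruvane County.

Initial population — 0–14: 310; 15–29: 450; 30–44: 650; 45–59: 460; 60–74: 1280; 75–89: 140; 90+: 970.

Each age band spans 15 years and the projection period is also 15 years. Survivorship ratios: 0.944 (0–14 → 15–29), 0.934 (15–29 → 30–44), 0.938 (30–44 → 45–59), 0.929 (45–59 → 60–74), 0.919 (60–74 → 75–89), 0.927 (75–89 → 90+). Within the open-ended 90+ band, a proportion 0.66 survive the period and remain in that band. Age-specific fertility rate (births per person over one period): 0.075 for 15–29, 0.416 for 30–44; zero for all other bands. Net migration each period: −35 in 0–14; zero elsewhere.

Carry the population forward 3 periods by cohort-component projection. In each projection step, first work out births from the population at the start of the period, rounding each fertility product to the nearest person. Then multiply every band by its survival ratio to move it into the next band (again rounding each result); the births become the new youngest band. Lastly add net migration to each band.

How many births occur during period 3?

Numbering the bands 1..7 from youngest to oldest:
[period 1]
Births: 450 × 0.075 = 34, 650 × 0.416 = 270 → total 304
Band 2: 310 × 0.944 = 293
Band 3: 450 × 0.934 = 420
Band 4: 650 × 0.938 = 610
Band 5: 460 × 0.929 = 427
Band 6: 1280 × 0.919 = 1176
Band 7: 140 × 0.927 + 970 × 0.66 = 130 + 640 = 770
Net migration: Band 1 − 35 → 269
→ [269, 293, 420, 610, 427, 1176, 770]
[period 2]
Births: 293 × 0.075 = 22, 420 × 0.416 = 175 → total 197
Band 2: 269 × 0.944 = 254
Band 3: 293 × 0.934 = 274
Band 4: 420 × 0.938 = 394
Band 5: 610 × 0.929 = 567
Band 6: 427 × 0.919 = 392
Band 7: 1176 × 0.927 + 770 × 0.66 = 1090 + 508 = 1598
Net migration: Band 1 − 35 → 162
→ [162, 254, 274, 394, 567, 392, 1598]
[period 3]
Births: 254 × 0.075 = 19, 274 × 0.416 = 114 → total 133
Band 2: 162 × 0.944 = 153
Band 3: 254 × 0.934 = 237
Band 4: 274 × 0.938 = 257
Band 5: 394 × 0.929 = 366
Band 6: 567 × 0.919 = 521
Band 7: 392 × 0.927 + 1598 × 0.66 = 363 + 1055 = 1418
Net migration: Band 1 − 35 → 98
→ [98, 153, 237, 257, 366, 521, 1418]

133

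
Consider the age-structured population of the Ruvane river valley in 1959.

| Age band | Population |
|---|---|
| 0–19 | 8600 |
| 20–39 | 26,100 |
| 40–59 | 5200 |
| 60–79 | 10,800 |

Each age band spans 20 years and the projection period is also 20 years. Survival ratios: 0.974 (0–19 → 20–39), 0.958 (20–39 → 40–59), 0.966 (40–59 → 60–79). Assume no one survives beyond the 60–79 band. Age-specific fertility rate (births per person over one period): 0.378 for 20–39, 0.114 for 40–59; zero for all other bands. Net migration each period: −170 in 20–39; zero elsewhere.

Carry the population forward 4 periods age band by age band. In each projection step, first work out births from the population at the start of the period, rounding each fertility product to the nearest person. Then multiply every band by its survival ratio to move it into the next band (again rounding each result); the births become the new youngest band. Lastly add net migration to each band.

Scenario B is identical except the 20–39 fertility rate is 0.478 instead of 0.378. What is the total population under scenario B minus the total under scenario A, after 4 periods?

Let group 1 be 0–19 through group 4 = 60–79.
[period 1]
Births: 26100 × 0.378 = 9866  |  5200 × 0.114 = 593 ⇒ total 10459
Group 2: 8600 × 0.974 = 8376
Group 3: 26100 × 0.958 = 25004
Group 4: 5200 × 0.966 = 5023
Net migration: Group 2 − 170 → 8206
Giving 10459 / 8206 / 25004 / 5023.
[period 2]
Births: 8206 × 0.378 = 3102  |  25004 × 0.114 = 2850 ⇒ total 5952
Group 2: 10459 × 0.974 = 10187
Group 3: 8206 × 0.958 = 7861
Group 4: 25004 × 0.966 = 24154
Net migration: Group 2 − 170 → 10017
Giving 5952 / 10017 / 7861 / 24154.
[period 3]
Births: 10017 × 0.378 = 3786  |  7861 × 0.114 = 896 ⇒ total 4682
Group 2: 5952 × 0.974 = 5797
Group 3: 10017 × 0.958 = 9596
Group 4: 7861 × 0.966 = 7594
Net migration: Group 2 − 170 → 5627
Giving 4682 / 5627 / 9596 / 7594.
[period 4]
Births: 5627 × 0.378 = 2127  |  9596 × 0.114 = 1094 ⇒ total 3221
Group 2: 4682 × 0.974 = 4560
Group 3: 5627 × 0.958 = 5391
Group 4: 9596 × 0.966 = 9270
Net migration: Group 2 − 170 → 4390
Giving 3221 / 4390 / 5391 / 9270.
Scenario A total after 4 periods: 22272
Scenario B projection —
[period 1]
Births: 26100 × 0.478 = 12476  |  5200 × 0.114 = 593 ⇒ total 13069
Group 2: 8600 × 0.974 = 8376
Group 3: 26100 × 0.958 = 25004
Group 4: 5200 × 0.966 = 5023
Net migration: Group 2 − 170 → 8206
Giving 13069 / 8206 / 25004 / 5023.
[period 2]
Births: 8206 × 0.478 = 3922  |  25004 × 0.114 = 2850 ⇒ total 6772
Group 2: 13069 × 0.974 = 12729
Group 3: 8206 × 0.958 = 7861
Group 4: 25004 × 0.966 = 24154
Net migration: Group 2 − 170 → 12559
Giving 6772 / 12559 / 7861 / 24154.
[period 3]
Births: 12559 × 0.478 = 6003  |  7861 × 0.114 = 896 ⇒ total 6899
Group 2: 6772 × 0.974 = 6596
Group 3: 12559 × 0.958 = 12032
Group 4: 7861 × 0.966 = 7594
Net migration: Group 2 − 170 → 6426
Giving 6899 / 6426 / 12032 / 7594.
[period 4]
Births: 6426 × 0.478 = 3072  |  12032 × 0.114 = 1372 ⇒ total 4444
Group 2: 6899 × 0.974 = 6720
Group 3: 6426 × 0.958 = 6156
Group 4: 12032 × 0.966 = 11623
Net migration: Group 2 − 170 → 6550
Giving 4444 / 6550 / 6156 / 11623.
Scenario B total after 4 periods: 28773
Difference B − A = 28773 − 22272 = 6501

6501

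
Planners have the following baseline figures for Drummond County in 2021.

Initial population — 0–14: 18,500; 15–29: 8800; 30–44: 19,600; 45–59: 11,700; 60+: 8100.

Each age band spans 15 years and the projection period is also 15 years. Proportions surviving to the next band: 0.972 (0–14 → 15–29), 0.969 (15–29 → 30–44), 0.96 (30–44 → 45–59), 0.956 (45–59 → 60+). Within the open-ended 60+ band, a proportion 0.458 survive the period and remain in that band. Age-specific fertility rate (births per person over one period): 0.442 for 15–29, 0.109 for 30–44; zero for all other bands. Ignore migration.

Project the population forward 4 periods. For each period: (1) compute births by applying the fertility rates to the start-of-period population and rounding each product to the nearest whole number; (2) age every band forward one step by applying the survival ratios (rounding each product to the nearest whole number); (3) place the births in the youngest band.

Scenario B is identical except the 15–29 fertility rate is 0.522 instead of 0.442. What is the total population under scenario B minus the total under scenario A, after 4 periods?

Numbering the bands 1..5 from youngest to oldest:
Period 1:
Births: 8800 * 0.442 = 3890  |  19600 * 0.109 = 2136 — total 6026
Band 2: 18500 * 0.972 = 17982
Band 3: 8800 * 0.969 = 8527
Band 4: 19600 * 0.96 = 18816
Band 5: 11700 * 0.956 + 8100 * 0.458 = 11185 + 3710 = 14895
Giving 6026 / 17982 / 8527 / 18816 / 14895.
Period 2:
Births: 17982 * 0.442 = 7948  |  8527 * 0.109 = 929 — total 8877
Band 2: 6026 * 0.972 = 5857
Band 3: 17982 * 0.969 = 17425
Band 4: 8527 * 0.96 = 8186
Band 5: 18816 * 0.956 + 14895 * 0.458 = 17988 + 6822 = 24810
Giving 8877 / 5857 / 17425 / 8186 / 24810.
Period 3:
Births: 5857 * 0.442 = 2589  |  17425 * 0.109 = 1899 — total 4488
Band 2: 8877 * 0.972 = 8628
Band 3: 5857 * 0.969 = 5675
Band 4: 17425 * 0.96 = 16728
Band 5: 8186 * 0.956 + 24810 * 0.458 = 7826 + 11363 = 19189
Giving 4488 / 8628 / 5675 / 16728 / 19189.
Period 4:
Births: 8628 * 0.442 = 3814  |  5675 * 0.109 = 619 — total 4433
Band 2: 4488 * 0.972 = 4362
Band 3: 8628 * 0.969 = 8361
Band 4: 5675 * 0.96 = 5448
Band 5: 16728 * 0.956 + 19189 * 0.458 = 15992 + 8789 = 24781
Giving 4433 / 4362 / 8361 / 5448 / 24781.
Scenario A total after 4 periods: 47385
Scenario B projection —
Period 1:
Births: 8800 * 0.522 = 4594  |  19600 * 0.109 = 2136 — total 6730
Band 2: 18500 * 0.972 = 17982
Band 3: 8800 * 0.969 = 8527
Band 4: 19600 * 0.96 = 18816
Band 5: 11700 * 0.956 + 8100 * 0.458 = 11185 + 3710 = 14895
Giving 6730 / 17982 / 8527 / 18816 / 14895.
Period 2:
Births: 17982 * 0.522 = 9387  |  8527 * 0.109 = 929 — total 10316
Band 2: 6730 * 0.972 = 6542
Band 3: 17982 * 0.969 = 17425
Band 4: 8527 * 0.96 = 8186
Band 5: 18816 * 0.956 + 14895 * 0.458 = 17988 + 6822 = 24810
Giving 10316 / 6542 / 17425 / 8186 / 24810.
Period 3:
Births: 6542 * 0.522 = 3415  |  17425 * 0.109 = 1899 — total 5314
Band 2: 10316 * 0.972 = 10027
Band 3: 6542 * 0.969 = 6339
Band 4: 17425 * 0.96 = 16728
Band 5: 8186 * 0.956 + 24810 * 0.458 = 7826 + 11363 = 19189
Giving 5314 / 10027 / 6339 / 16728 / 19189.
Period 4:
Births: 10027 * 0.522 = 5234  |  6339 * 0.109 = 691 — total 5925
Band 2: 5314 * 0.972 = 5165
Band 3: 10027 * 0.969 = 9716
Band 4: 6339 * 0.96 = 6085
Band 5: 16728 * 0.956 + 19189 * 0.458 = 15992 + 8789 = 24781
Giving 5925 / 5165 / 9716 / 6085 / 24781.
Scenario B total after 4 periods: 51672
Difference B − A = 51672 − 47385 = 4287

4287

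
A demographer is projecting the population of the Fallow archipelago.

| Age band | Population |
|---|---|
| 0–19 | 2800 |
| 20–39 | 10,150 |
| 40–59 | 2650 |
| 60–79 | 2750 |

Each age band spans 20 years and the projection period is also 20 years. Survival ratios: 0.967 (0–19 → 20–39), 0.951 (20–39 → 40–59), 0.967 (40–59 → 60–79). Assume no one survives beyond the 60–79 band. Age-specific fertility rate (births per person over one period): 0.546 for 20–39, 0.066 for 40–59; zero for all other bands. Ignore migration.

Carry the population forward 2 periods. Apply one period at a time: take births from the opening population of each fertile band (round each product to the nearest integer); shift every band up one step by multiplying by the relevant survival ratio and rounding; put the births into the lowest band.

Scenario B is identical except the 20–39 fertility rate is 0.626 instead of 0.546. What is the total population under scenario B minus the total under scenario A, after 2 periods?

1002

[period 1]
Births: 10150 × 0.546 = 5542, 2650 × 0.066 = 175 → total 5717
20–39: 2800 × 0.967 = 2708
40–59: 10150 × 0.951 = 9653
60–79: 2650 × 0.967 = 2563
Giving 5717 / 2708 / 9653 / 2563.
[period 2]
Births: 2708 × 0.546 = 1479, 9653 × 0.066 = 637 → total 2116
20–39: 5717 × 0.967 = 5528
40–59: 2708 × 0.951 = 2575
60–79: 9653 × 0.967 = 9334
Giving 2116 / 5528 / 2575 / 9334.
Scenario A total after 2 periods: 19553
Scenario B projection —
[period 1]
Births: 10150 × 0.626 = 6354, 2650 × 0.066 = 175 → total 6529
20–39: 2800 × 0.967 = 2708
40–59: 10150 × 0.951 = 9653
60–79: 2650 × 0.967 = 2563
Giving 6529 / 2708 / 9653 / 2563.
[period 2]
Births: 2708 × 0.626 = 1695, 9653 × 0.066 = 637 → total 2332
20–39: 6529 × 0.967 = 6314
40–59: 2708 × 0.951 = 2575
60–79: 9653 × 0.967 = 9334
Giving 2332 / 6314 / 2575 / 9334.
Scenario B total after 2 periods: 20555
Difference B − A = 20555 − 19553 = 1002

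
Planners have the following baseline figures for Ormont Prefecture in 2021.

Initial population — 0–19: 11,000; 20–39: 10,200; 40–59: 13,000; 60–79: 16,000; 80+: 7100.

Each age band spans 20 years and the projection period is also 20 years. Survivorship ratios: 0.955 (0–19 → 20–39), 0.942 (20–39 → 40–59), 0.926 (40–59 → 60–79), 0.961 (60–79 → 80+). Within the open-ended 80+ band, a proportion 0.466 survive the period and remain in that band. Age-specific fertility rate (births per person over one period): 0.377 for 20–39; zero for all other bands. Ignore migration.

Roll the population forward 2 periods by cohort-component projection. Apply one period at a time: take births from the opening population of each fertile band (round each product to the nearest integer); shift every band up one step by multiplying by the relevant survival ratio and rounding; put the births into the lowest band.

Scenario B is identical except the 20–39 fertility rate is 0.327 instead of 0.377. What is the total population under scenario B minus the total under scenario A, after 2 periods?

Let band 1 be 0–19 through band 5 = 80+.
Period 1:
Births: 10200 * 0.377 = 3845
Band 2: 11000 * 0.955 = 10505
Band 3: 10200 * 0.942 = 9608
Band 4: 13000 * 0.926 = 12038
Band 5: 16000 * 0.961 + 7100 * 0.466 = 15376 + 3309 = 18685
End of period: [3845, 10505, 9608, 12038, 18685]
Period 2:
Births: 10505 * 0.377 = 3960
Band 2: 3845 * 0.955 = 3672
Band 3: 10505 * 0.942 = 9896
Band 4: 9608 * 0.926 = 8897
Band 5: 12038 * 0.961 + 18685 * 0.466 = 11569 + 8707 = 20276
End of period: [3960, 3672, 9896, 8897, 20276]
Scenario A total after 2 periods: 46701
Scenario B projection —
Period 1:
Births: 10200 * 0.327 = 3335
Band 2: 11000 * 0.955 = 10505
Band 3: 10200 * 0.942 = 9608
Band 4: 13000 * 0.926 = 12038
Band 5: 16000 * 0.961 + 7100 * 0.466 = 15376 + 3309 = 18685
End of period: [3335, 10505, 9608, 12038, 18685]
Period 2:
Births: 10505 * 0.327 = 3435
Band 2: 3335 * 0.955 = 3185
Band 3: 10505 * 0.942 = 9896
Band 4: 9608 * 0.926 = 8897
Band 5: 12038 * 0.961 + 18685 * 0.466 = 11569 + 8707 = 20276
End of period: [3435, 3185, 9896, 8897, 20276]
Scenario B total after 2 periods: 45689
Difference B − A = 45689 − 46701 = -1012

-1012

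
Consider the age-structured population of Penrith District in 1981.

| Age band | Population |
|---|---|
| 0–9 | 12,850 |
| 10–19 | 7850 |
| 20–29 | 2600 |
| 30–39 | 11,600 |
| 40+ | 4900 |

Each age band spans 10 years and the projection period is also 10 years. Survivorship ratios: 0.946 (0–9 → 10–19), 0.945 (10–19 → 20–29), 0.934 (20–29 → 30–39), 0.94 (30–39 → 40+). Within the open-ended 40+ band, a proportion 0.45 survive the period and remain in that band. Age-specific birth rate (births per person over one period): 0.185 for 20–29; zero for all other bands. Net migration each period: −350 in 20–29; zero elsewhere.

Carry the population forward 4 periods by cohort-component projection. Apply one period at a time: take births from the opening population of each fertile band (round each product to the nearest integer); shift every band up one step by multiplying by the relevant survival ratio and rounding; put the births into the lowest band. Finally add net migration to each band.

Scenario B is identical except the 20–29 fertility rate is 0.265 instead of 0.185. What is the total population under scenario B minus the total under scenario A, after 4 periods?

Call the bands 1 to 5, youngest first.
— Period 1 —
Births: 2600 * 0.185 = 481
Band 2: 12850 * 0.946 = 12156
Band 3: 7850 * 0.945 = 7418
Band 4: 2600 * 0.934 = 2428
Band 5: 11600 * 0.94 + 4900 * 0.45 = 10904 + 2205 = 13109
Net migration: Band 3 − 350 → 7068
Population now: 0–9=481, 10–19=12156, 20–29=7068, 30–39=2428, 40+=13109
— Period 2 —
Births: 7068 * 0.185 = 1308
Band 2: 481 * 0.946 = 455
Band 3: 12156 * 0.945 = 11487
Band 4: 7068 * 0.934 = 6602
Band 5: 2428 * 0.94 + 13109 * 0.45 = 2282 + 5899 = 8181
Net migration: Band 3 − 350 → 11137
Population now: 0–9=1308, 10–19=455, 20–29=11137, 30–39=6602, 40+=8181
— Period 3 —
Births: 11137 * 0.185 = 2060
Band 2: 1308 * 0.946 = 1237
Band 3: 455 * 0.945 = 430
Band 4: 11137 * 0.934 = 10402
Band 5: 6602 * 0.94 + 8181 * 0.45 = 6206 + 3681 = 9887
Net migration: Band 3 − 350 → 80
Population now: 0–9=2060, 10–19=1237, 20–29=80, 30–39=10402, 40+=9887
— Period 4 —
Births: 80 * 0.185 = 15
Band 2: 2060 * 0.946 = 1949
Band 3: 1237 * 0.945 = 1169
Band 4: 80 * 0.934 = 75
Band 5: 10402 * 0.94 + 9887 * 0.45 = 9778 + 4449 = 14227
Net migration: Band 3 − 350 → 819
Population now: 0–9=15, 10–19=1949, 20–29=819, 30–39=75, 40+=14227
Scenario A total after 4 periods: 17085
Scenario B projection —
— Period 1 —
Births: 2600 * 0.265 = 689
Band 2: 12850 * 0.946 = 12156
Band 3: 7850 * 0.945 = 7418
Band 4: 2600 * 0.934 = 2428
Band 5: 11600 * 0.94 + 4900 * 0.45 = 10904 + 2205 = 13109
Net migration: Band 3 − 350 → 7068
Population now: 0–9=689, 10–19=12156, 20–29=7068, 30–39=2428, 40+=13109
— Period 2 —
Births: 7068 * 0.265 = 1873
Band 2: 689 * 0.946 = 652
Band 3: 12156 * 0.945 = 11487
Band 4: 7068 * 0.934 = 6602
Band 5: 2428 * 0.94 + 13109 * 0.45 = 2282 + 5899 = 8181
Net migration: Band 3 − 350 → 11137
Population now: 0–9=1873, 10–19=652, 20–29=11137, 30–39=6602, 40+=8181
— Period 3 —
Births: 11137 * 0.265 = 2951
Band 2: 1873 * 0.946 = 1772
Band 3: 652 * 0.945 = 616
Band 4: 11137 * 0.934 = 10402
Band 5: 6602 * 0.94 + 8181 * 0.45 = 6206 + 3681 = 9887
Net migration: Band 3 − 350 → 266
Population now: 0–9=2951, 10–19=1772, 20–29=266, 30–39=10402, 40+=9887
— Period 4 —
Births: 266 * 0.265 = 70
Band 2: 2951 * 0.946 = 2792
Band 3: 1772 * 0.945 = 1675
Band 4: 266 * 0.934 = 248
Band 5: 10402 * 0.94 + 9887 * 0.45 = 9778 + 4449 = 14227
Net migration: Band 3 − 350 → 1325
Population now: 0–9=70, 10–19=2792, 20–29=1325, 30–39=248, 40+=14227
Scenario B total after 4 periods: 18662
Difference B − A = 18662 − 17085 = 1577

1577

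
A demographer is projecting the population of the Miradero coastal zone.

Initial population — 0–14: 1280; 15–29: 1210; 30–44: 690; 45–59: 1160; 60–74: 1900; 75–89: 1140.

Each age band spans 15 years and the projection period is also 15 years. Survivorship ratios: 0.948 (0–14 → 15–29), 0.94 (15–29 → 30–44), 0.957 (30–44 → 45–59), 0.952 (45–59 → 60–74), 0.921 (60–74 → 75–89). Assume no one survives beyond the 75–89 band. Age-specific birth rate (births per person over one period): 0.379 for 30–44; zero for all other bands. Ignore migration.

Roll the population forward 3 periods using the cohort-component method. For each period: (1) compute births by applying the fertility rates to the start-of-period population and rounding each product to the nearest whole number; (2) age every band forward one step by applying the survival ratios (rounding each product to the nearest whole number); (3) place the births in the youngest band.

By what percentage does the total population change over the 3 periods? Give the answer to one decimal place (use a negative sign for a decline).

-48.8

Numbering the bands 1..6 from youngest to oldest:
— Period 1 —
Births: 690 × 0.379 = 262
Band 2: 1280 × 0.948 = 1213
Band 3: 1210 × 0.94 = 1137
Band 4: 690 × 0.957 = 660
Band 5: 1160 × 0.952 = 1104
Band 6: 1900 × 0.921 = 1750
Giving 262 / 1213 / 1137 / 660 / 1104 / 1750.
— Period 2 —
Births: 1137 × 0.379 = 431
Band 2: 262 × 0.948 = 248
Band 3: 1213 × 0.94 = 1140
Band 4: 1137 × 0.957 = 1088
Band 5: 660 × 0.952 = 628
Band 6: 1104 × 0.921 = 1017
Giving 431 / 248 / 1140 / 1088 / 628 / 1017.
— Period 3 —
Births: 1140 × 0.379 = 432
Band 2: 431 × 0.948 = 409
Band 3: 248 × 0.94 = 233
Band 4: 1140 × 0.957 = 1091
Band 5: 1088 × 0.952 = 1036
Band 6: 628 × 0.921 = 578
Giving 432 / 409 / 233 / 1091 / 1036 / 578.
Total: 7380 → 3779; change = -3601; percentage change = -48.8%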